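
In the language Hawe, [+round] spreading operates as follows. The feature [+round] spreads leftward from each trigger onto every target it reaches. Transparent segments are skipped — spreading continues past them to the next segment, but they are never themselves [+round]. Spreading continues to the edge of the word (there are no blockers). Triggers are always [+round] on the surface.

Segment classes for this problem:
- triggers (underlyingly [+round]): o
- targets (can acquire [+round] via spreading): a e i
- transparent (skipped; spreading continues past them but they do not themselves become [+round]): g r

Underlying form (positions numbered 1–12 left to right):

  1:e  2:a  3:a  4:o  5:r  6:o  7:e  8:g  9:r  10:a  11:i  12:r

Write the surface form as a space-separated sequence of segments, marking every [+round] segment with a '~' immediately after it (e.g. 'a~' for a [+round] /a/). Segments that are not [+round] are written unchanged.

e~ a~ a~ o~ r o~ e g r a i r

From /o/ at 4 leftward: 3 /a/ → [+round]; 2 /a/ → [+round]; 1 /e/ → [+round]; word edge.
From /o/ at 6 leftward: 5 /r/ transparent; 4 /o/ is itself a trigger — this domain ends here.
Targets with no active source: positions 7 10 11 stay [-round].
[+round] positions on the surface: 1 2 3 4 6.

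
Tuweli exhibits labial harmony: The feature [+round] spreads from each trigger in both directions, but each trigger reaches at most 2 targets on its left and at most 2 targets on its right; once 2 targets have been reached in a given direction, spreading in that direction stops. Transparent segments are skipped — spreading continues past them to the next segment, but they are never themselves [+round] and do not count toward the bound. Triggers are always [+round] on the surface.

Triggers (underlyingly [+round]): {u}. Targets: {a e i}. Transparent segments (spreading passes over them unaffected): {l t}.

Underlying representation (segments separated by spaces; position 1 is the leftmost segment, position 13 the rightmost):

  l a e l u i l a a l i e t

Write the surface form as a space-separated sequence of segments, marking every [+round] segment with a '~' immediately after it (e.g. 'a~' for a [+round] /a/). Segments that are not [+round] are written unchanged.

From /u/ at 5 rightward: 6 /i/ → [+round]; 7 /l/ transparent; 8 /a/ → [+round]; bound reached.
From /u/ at 5 leftward: 4 /l/ transparent; 3 /e/ → [+round]; 2 /a/ → [+round]; bound reached.
Targets with no active source: positions 9 11 12 stay [-round].
[+round] positions on the surface: 2 3 5 6 8.

l a~ e~ l u~ i~ l a~ a l i e t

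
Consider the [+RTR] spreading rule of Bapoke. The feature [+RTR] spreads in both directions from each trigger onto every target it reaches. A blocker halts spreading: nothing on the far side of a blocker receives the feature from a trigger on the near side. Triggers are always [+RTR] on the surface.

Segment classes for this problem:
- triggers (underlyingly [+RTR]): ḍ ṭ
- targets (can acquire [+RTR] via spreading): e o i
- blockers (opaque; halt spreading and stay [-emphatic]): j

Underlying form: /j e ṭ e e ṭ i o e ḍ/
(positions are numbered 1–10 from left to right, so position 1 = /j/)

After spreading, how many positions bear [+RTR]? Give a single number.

From /ṭ/ at 3 rightward: 4 /e/ → [+RTR]; 5 /e/ → [+RTR]; 6 /ṭ/ is itself a trigger — this domain ends here.
From /ṭ/ at 3 leftward: 2 /e/ → [+RTR]; 1 /j/ blocks.
From /ṭ/ at 6 rightward: 7 /i/ → [+RTR]; 8 /o/ → [+RTR]; 9 /e/ → [+RTR]; 10 /ḍ/ is itself a trigger — this domain ends here.
From /ṭ/ at 6 leftward: 5 /e/ → [+RTR]; 4 /e/ → [+RTR]; 3 /ṭ/ is itself a trigger — this domain ends here.
From /ḍ/ at 10 rightward: word edge.
From /ḍ/ at 10 leftward: 9 /e/ → [+RTR]; 8 /o/ → [+RTR]; 7 /i/ → [+RTR]; 6 /ṭ/ is itself a trigger — this domain ends here.
[+RTR] positions on the surface: 2 3 4 5 6 7 8 9 10.

9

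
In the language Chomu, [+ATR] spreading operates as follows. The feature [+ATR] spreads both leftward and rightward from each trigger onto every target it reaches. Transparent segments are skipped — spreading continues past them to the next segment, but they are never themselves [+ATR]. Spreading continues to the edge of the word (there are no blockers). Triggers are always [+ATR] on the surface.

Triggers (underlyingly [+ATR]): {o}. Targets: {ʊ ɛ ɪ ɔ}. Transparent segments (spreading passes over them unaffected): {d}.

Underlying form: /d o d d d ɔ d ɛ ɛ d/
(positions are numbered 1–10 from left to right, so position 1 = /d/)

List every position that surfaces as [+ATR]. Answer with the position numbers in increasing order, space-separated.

2 6 8 9

From /o/ at 2 rightward: 3 /d/ transparent; 4 /d/ transparent; 5 /d/ transparent; 6 /ɔ/ → [+ATR]; 7 /d/ transparent; 8 /ɛ/ → [+ATR]; 9 /ɛ/ → [+ATR]; 10 /d/ transparent; word edge.
From /o/ at 2 leftward: 1 /d/ transparent; word edge.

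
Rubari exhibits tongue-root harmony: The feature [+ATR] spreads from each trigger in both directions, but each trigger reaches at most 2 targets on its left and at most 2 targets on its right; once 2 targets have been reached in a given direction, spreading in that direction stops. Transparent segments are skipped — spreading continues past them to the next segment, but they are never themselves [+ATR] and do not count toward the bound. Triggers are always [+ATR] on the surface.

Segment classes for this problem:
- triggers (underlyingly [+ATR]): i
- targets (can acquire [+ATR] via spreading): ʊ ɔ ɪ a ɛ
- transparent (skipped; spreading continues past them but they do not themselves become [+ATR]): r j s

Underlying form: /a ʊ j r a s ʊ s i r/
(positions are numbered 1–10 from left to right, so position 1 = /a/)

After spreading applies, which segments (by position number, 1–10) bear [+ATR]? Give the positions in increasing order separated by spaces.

From /i/ at 9 rightward: 10 /r/ transparent; word edge.
From /i/ at 9 leftward: 8 /s/ transparent; 7 /ʊ/ → [+ATR]; 6 /s/ transparent; 5 /a/ → [+ATR]; bound reached.
Targets with no active source: positions 1 2 stay [-ATR].

5 7 9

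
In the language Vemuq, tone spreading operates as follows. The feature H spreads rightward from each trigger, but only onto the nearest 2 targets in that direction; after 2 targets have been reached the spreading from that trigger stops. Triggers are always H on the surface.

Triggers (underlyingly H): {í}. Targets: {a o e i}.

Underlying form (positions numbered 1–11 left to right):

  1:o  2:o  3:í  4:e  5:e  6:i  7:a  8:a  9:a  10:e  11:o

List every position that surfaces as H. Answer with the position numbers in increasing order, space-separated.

3 4 5

From /í/ at 3 rightward: 4 /e/ → H; 5 /e/ → H; bound reached.
Targets with no active source: positions 1 2 6 7 8 9 10 11 stay [-high tone].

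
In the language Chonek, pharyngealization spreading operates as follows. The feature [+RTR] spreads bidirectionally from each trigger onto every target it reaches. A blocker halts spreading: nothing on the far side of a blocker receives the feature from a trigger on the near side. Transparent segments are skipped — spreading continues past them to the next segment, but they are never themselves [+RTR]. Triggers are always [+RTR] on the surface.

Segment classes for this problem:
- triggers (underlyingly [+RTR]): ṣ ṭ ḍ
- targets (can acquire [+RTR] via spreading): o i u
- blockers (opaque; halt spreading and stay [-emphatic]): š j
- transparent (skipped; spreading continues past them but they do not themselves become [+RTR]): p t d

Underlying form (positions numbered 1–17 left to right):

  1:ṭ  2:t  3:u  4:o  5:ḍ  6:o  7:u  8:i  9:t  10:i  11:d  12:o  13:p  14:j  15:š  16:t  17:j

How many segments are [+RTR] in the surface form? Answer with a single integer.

9

From /ṭ/ at 1 rightward: 2 /t/ transparent; 3 /u/ → [+RTR]; 4 /o/ → [+RTR]; 5 /ḍ/ is itself a trigger — this domain ends here.
From /ṭ/ at 1 leftward: word edge.
From /ḍ/ at 5 rightward: 6 /o/ → [+RTR]; 7 /u/ → [+RTR]; 8 /i/ → [+RTR]; 9 /t/ transparent; 10 /i/ → [+RTR]; 11 /d/ transparent; 12 /o/ → [+RTR]; 13 /p/ transparent; 14 /j/ blocks.
From /ḍ/ at 5 leftward: 4 /o/ → [+RTR]; 3 /u/ → [+RTR]; 2 /t/ transparent; 1 /ṭ/ is itself a trigger — this domain ends here.
[+RTR] positions on the surface: 1 3 4 5 6 7 8 10 12.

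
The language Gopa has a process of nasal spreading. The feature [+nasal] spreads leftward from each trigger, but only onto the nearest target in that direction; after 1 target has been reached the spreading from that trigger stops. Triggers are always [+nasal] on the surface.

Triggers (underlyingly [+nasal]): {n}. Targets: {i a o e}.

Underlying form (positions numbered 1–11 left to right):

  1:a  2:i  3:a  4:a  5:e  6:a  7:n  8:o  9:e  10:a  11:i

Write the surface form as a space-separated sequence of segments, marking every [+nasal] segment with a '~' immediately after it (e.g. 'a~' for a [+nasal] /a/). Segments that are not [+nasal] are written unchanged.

From /n/ at 7 leftward: 6 /a/ → [+nasal]; bound reached.
Targets with no active source: positions 1 2 3 4 5 8 9 10 11 stay [-nasal].
[+nasal] positions on the surface: 6 7.

a i a a e a~ n~ o e a i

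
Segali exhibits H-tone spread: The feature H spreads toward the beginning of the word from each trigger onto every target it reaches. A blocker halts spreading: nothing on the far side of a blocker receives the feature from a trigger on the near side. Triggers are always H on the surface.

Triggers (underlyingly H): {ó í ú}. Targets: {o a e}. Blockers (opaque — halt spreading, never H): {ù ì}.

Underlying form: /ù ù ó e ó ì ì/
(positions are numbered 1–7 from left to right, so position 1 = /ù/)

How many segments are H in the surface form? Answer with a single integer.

3

From /ó/ at 3 leftward: 2 /ù/ blocks.
From /ó/ at 5 leftward: 4 /e/ → H; 3 /ó/ is itself a trigger — this domain ends here.
H positions on the surface: 3 4 5.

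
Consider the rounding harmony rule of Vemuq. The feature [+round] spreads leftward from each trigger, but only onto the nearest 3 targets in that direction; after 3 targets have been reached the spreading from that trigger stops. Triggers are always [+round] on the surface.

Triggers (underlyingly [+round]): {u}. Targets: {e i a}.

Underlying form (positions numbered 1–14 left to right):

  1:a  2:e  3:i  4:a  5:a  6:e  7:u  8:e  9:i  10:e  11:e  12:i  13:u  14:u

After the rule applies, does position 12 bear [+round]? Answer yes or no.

yes

From /u/ at 7 leftward: 6 /e/ → [+round]; 5 /a/ → [+round]; 4 /a/ → [+round]; bound reached.
From /u/ at 13 leftward: 12 /i/ → [+round]; 11 /e/ → [+round]; 10 /e/ → [+round]; bound reached.
From /u/ at 14 leftward: 13 /u/ is itself a trigger — this domain ends here.
Targets with no active source: positions 1 2 3 8 9 stay [-round].
[+round] positions on the surface: 4 5 6 7 10 11 12 13 14.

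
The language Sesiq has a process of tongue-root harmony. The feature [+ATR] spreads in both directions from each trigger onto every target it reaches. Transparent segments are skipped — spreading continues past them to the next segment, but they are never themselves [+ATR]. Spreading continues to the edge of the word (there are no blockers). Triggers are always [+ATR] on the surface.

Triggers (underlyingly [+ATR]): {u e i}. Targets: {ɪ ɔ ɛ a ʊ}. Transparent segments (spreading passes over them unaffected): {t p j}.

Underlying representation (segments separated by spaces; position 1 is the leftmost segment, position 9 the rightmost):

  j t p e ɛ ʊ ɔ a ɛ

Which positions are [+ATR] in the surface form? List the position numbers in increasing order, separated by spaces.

From /e/ at 4 rightward: 5 /ɛ/ → [+ATR]; 6 /ʊ/ → [+ATR]; 7 /ɔ/ → [+ATR]; 8 /a/ → [+ATR]; 9 /ɛ/ → [+ATR]; word edge.
From /e/ at 4 leftward: 3 /p/ transparent; 2 /t/ transparent; 1 /j/ transparent; word edge.

4 5 6 7 8 9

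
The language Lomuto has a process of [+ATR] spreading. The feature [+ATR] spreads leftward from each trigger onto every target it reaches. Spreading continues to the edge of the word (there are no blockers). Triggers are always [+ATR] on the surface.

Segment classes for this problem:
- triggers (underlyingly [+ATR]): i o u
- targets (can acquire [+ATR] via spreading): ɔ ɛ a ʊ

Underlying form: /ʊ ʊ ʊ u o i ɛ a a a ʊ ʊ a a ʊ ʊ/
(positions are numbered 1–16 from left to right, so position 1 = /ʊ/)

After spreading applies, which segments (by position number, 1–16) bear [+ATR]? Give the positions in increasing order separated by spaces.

1 2 3 4 5 6

From /u/ at 4 leftward: 3 /ʊ/ → [+ATR]; 2 /ʊ/ → [+ATR]; 1 /ʊ/ → [+ATR]; word edge.
From /o/ at 5 leftward: 4 /u/ is itself a trigger — this domain ends here.
From /i/ at 6 leftward: 5 /o/ is itself a trigger — this domain ends here.
Targets with no active source: positions 7 8 9 10 11 12 13 14 15 16 stay [-ATR].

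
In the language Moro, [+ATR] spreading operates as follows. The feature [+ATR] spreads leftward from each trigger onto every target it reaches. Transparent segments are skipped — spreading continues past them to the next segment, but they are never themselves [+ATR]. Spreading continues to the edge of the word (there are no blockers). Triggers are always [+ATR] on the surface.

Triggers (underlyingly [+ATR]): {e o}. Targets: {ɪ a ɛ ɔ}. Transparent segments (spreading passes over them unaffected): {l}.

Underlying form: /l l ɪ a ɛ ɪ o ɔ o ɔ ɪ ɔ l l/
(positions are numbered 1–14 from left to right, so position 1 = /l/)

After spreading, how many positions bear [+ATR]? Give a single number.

7

From /o/ at 7 leftward: 6 /ɪ/ → [+ATR]; 5 /ɛ/ → [+ATR]; 4 /a/ → [+ATR]; 3 /ɪ/ → [+ATR]; 2 /l/ transparent; 1 /l/ transparent; word edge.
From /o/ at 9 leftward: 8 /ɔ/ → [+ATR]; 7 /o/ is itself a trigger — this domain ends here.
Targets with no active source: positions 10 11 12 stay [-ATR].
[+ATR] positions on the surface: 3 4 5 6 7 8 9.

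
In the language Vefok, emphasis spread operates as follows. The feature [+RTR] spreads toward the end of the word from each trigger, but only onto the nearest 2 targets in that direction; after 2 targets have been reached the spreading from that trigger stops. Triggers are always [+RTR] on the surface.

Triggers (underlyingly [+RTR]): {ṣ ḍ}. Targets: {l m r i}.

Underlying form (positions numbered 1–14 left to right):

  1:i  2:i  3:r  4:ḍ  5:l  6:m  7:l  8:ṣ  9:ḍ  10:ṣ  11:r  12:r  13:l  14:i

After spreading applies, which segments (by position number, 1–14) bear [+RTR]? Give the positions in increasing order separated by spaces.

From /ḍ/ at 4 rightward: 5 /l/ → [+RTR]; 6 /m/ → [+RTR]; bound reached.
From /ṣ/ at 8 rightward: 9 /ḍ/ is itself a trigger — this domain ends here.
From /ḍ/ at 9 rightward: 10 /ṣ/ is itself a trigger — this domain ends here.
From /ṣ/ at 10 rightward: 11 /r/ → [+RTR]; 12 /r/ → [+RTR]; bound reached.
Targets with no active source: positions 1 2 3 7 13 14 stay [-emphatic].

4 5 6 8 9 10 11 12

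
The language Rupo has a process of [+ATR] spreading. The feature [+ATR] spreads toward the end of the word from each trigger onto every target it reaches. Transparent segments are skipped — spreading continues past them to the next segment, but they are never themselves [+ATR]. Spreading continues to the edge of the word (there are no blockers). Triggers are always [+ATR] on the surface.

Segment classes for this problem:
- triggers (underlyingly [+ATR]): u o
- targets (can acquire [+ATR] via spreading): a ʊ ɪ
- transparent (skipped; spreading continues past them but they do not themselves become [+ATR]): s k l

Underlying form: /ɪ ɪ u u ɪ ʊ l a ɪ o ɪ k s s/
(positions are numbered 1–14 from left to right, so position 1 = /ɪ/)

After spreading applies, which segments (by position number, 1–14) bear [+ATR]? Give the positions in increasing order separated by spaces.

From /u/ at 3 rightward: 4 /u/ is itself a trigger — this domain ends here.
From /u/ at 4 rightward: 5 /ɪ/ → [+ATR]; 6 /ʊ/ → [+ATR]; 7 /l/ transparent; 8 /a/ → [+ATR]; 9 /ɪ/ → [+ATR]; 10 /o/ is itself a trigger — this domain ends here.
From /o/ at 10 rightward: 11 /ɪ/ → [+ATR]; 12 /k/ transparent; 13 /s/ transparent; 14 /s/ transparent; word edge.
Targets with no active source: positions 1 2 stay [-ATR].

3 4 5 6 8 9 10 11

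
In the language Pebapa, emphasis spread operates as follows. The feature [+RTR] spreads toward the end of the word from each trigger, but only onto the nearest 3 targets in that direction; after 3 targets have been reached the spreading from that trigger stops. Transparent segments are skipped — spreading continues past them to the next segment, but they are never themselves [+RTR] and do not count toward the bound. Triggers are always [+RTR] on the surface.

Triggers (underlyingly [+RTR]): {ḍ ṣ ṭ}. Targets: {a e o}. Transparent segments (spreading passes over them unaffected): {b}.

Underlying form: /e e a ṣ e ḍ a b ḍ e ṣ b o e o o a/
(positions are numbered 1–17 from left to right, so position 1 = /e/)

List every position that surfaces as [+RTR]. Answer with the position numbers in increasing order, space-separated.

4 5 6 7 9 10 11 13 14 15

From /ṣ/ at 4 rightward: 5 /e/ → [+RTR]; 6 /ḍ/ is itself a trigger — this domain ends here.
From /ḍ/ at 6 rightward: 7 /a/ → [+RTR]; 8 /b/ transparent; 9 /ḍ/ is itself a trigger — this domain ends here.
From /ḍ/ at 9 rightward: 10 /e/ → [+RTR]; 11 /ṣ/ is itself a trigger — this domain ends here.
From /ṣ/ at 11 rightward: 12 /b/ transparent; 13 /o/ → [+RTR]; 14 /e/ → [+RTR]; 15 /o/ → [+RTR]; bound reached.
Targets with no active source: positions 1 2 3 16 17 stay [-emphatic].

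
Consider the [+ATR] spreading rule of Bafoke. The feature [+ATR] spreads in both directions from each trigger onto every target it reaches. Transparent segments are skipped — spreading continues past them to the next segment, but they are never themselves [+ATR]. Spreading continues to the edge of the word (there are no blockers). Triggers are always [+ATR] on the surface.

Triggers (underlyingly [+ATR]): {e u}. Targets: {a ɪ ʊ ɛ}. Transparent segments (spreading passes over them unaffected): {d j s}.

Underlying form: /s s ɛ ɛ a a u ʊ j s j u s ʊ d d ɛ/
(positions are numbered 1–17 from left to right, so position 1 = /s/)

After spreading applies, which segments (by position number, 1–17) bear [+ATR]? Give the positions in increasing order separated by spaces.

3 4 5 6 7 8 12 14 17

From /u/ at 7 rightward: 8 /ʊ/ → [+ATR]; 9 /j/ transparent; 10 /s/ transparent; 11 /j/ transparent; 12 /u/ is itself a trigger — this domain ends here.
From /u/ at 7 leftward: 6 /a/ → [+ATR]; 5 /a/ → [+ATR]; 4 /ɛ/ → [+ATR]; 3 /ɛ/ → [+ATR]; 2 /s/ transparent; 1 /s/ transparent; word edge.
From /u/ at 12 rightward: 13 /s/ transparent; 14 /ʊ/ → [+ATR]; 15 /d/ transparent; 16 /d/ transparent; 17 /ɛ/ → [+ATR]; word edge.
From /u/ at 12 leftward: 11 /j/ transparent; 10 /s/ transparent; 9 /j/ transparent; 8 /ʊ/ → [+ATR]; 7 /u/ is itself a trigger — this domain ends here.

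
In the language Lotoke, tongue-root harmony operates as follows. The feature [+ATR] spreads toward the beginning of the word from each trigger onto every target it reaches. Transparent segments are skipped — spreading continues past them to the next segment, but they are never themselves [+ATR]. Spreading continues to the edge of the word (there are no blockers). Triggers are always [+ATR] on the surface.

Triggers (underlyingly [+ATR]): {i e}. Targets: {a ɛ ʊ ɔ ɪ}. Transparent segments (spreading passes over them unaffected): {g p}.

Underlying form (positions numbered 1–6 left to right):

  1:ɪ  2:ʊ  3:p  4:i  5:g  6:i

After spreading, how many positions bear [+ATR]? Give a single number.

From /i/ at 4 leftward: 3 /p/ transparent; 2 /ʊ/ → [+ATR]; 1 /ɪ/ → [+ATR]; word edge.
From /i/ at 6 leftward: 5 /g/ transparent; 4 /i/ is itself a trigger — this domain ends here.
[+ATR] positions on the surface: 1 2 4 6.

4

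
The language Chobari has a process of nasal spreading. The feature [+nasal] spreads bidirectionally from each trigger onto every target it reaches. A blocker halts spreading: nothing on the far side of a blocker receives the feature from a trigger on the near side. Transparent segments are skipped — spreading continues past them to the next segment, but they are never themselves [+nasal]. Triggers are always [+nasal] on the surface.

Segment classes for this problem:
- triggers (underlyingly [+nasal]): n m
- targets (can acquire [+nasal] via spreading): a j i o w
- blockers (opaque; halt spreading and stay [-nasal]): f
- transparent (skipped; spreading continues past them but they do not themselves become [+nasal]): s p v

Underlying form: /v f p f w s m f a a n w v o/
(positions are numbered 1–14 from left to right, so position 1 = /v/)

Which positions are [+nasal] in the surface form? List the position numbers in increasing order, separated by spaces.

5 7 9 10 11 12 14

From /m/ at 7 rightward: 8 /f/ blocks.
From /m/ at 7 leftward: 6 /s/ transparent; 5 /w/ → [+nasal]; 4 /f/ blocks.
From /n/ at 11 rightward: 12 /w/ → [+nasal]; 13 /v/ transparent; 14 /o/ → [+nasal]; word edge.
From /n/ at 11 leftward: 10 /a/ → [+nasal]; 9 /a/ → [+nasal]; 8 /f/ blocks.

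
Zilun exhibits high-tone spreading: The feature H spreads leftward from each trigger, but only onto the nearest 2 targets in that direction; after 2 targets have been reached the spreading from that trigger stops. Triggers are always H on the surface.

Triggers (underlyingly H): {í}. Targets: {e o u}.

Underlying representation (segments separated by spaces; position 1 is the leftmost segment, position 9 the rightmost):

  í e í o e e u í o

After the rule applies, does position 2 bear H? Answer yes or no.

yes

From /í/ at 1 leftward: word edge.
From /í/ at 3 leftward: 2 /e/ → H; 1 /í/ is itself a trigger — this domain ends here.
From /í/ at 8 leftward: 7 /u/ → H; 6 /e/ → H; bound reached.
Targets with no active source: positions 4 5 9 stay [-high tone].
H positions on the surface: 1 2 3 6 7 8.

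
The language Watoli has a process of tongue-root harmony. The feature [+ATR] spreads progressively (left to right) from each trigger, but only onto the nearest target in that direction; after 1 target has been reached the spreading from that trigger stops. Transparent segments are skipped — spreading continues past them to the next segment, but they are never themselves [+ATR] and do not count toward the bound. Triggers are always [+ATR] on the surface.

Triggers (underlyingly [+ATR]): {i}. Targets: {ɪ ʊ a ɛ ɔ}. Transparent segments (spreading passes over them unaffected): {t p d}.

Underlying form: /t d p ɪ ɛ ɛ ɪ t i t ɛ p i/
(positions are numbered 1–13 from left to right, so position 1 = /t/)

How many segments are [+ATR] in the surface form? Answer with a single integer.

From /i/ at 9 rightward: 10 /t/ transparent; 11 /ɛ/ → [+ATR]; bound reached.
From /i/ at 13 rightward: word edge.
Targets with no active source: positions 4 5 6 7 stay [-ATR].
[+ATR] positions on the surface: 9 11 13.

3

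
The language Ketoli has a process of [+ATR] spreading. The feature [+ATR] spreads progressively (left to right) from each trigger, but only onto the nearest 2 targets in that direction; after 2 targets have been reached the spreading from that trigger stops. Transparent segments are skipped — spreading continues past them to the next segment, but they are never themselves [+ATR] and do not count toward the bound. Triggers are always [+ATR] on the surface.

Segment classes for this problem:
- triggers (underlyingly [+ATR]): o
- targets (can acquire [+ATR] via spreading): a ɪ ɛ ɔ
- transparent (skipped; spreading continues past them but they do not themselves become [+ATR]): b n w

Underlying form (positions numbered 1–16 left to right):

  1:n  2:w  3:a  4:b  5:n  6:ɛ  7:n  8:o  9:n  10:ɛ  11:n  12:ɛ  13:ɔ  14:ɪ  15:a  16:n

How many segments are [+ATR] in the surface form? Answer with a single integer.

3

From /o/ at 8 rightward: 9 /n/ transparent; 10 /ɛ/ → [+ATR]; 11 /n/ transparent; 12 /ɛ/ → [+ATR]; bound reached.
Targets with no active source: positions 3 6 13 14 15 stay [-ATR].
[+ATR] positions on the surface: 8 10 12.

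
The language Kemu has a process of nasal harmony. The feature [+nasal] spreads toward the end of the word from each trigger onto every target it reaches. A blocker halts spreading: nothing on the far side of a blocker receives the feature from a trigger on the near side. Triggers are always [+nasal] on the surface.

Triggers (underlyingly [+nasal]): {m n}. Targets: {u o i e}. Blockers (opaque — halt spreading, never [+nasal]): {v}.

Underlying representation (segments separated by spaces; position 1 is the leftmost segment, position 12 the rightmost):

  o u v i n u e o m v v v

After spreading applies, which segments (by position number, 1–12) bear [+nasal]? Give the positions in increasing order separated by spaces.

From /n/ at 5 rightward: 6 /u/ → [+nasal]; 7 /e/ → [+nasal]; 8 /o/ → [+nasal]; 9 /m/ is itself a trigger — this domain ends here.
From /m/ at 9 rightward: 10 /v/ blocks.
Targets with no active source: positions 1 2 4 stay [-nasal].

5 6 7 8 9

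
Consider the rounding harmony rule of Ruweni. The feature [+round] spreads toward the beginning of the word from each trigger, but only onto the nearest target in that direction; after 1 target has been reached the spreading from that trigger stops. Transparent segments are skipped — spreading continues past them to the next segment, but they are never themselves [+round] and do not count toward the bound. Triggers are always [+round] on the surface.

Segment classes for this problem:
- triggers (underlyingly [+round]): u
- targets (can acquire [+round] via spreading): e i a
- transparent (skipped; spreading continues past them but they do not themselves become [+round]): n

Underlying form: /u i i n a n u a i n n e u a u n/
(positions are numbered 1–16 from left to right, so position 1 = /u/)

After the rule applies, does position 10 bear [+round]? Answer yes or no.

From /u/ at 1 leftward: word edge.
From /u/ at 7 leftward: 6 /n/ transparent; 5 /a/ → [+round]; bound reached.
From /u/ at 13 leftward: 12 /e/ → [+round]; bound reached.
From /u/ at 15 leftward: 14 /a/ → [+round]; bound reached.
Targets with no active source: positions 2 3 8 9 stay [-round].
[+round] positions on the surface: 1 5 7 12 13 14 15.

no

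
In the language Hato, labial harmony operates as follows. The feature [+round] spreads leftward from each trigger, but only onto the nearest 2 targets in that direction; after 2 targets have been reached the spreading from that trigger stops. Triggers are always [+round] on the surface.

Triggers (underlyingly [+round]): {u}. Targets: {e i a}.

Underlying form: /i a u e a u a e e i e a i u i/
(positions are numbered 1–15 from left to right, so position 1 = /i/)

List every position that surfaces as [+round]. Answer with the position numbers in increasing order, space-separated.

1 2 3 4 5 6 12 13 14

From /u/ at 3 leftward: 2 /a/ → [+round]; 1 /i/ → [+round]; bound reached.
From /u/ at 6 leftward: 5 /a/ → [+round]; 4 /e/ → [+round]; bound reached.
From /u/ at 14 leftward: 13 /i/ → [+round]; 12 /a/ → [+round]; bound reached.
Targets with no active source: positions 7 8 9 10 11 15 stay [-round].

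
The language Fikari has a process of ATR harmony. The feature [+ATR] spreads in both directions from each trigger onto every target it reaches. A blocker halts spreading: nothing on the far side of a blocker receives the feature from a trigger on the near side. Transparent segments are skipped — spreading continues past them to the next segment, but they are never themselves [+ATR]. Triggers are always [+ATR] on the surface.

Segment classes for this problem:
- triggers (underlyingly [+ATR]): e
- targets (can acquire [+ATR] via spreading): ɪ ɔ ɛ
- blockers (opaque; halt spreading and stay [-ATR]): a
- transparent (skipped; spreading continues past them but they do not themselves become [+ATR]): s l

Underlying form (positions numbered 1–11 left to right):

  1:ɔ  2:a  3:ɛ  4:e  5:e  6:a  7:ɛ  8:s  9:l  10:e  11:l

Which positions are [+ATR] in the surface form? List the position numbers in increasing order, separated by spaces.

3 4 5 7 10

From /e/ at 4 rightward: 5 /e/ is itself a trigger — this domain ends here.
From /e/ at 4 leftward: 3 /ɛ/ → [+ATR]; 2 /a/ blocks.
From /e/ at 5 rightward: 6 /a/ blocks.
From /e/ at 5 leftward: 4 /e/ is itself a trigger — this domain ends here.
From /e/ at 10 rightward: 11 /l/ transparent; word edge.
From /e/ at 10 leftward: 9 /l/ transparent; 8 /s/ transparent; 7 /ɛ/ → [+ATR]; 6 /a/ blocks.
Target with no active source: position 1 stays [-ATR].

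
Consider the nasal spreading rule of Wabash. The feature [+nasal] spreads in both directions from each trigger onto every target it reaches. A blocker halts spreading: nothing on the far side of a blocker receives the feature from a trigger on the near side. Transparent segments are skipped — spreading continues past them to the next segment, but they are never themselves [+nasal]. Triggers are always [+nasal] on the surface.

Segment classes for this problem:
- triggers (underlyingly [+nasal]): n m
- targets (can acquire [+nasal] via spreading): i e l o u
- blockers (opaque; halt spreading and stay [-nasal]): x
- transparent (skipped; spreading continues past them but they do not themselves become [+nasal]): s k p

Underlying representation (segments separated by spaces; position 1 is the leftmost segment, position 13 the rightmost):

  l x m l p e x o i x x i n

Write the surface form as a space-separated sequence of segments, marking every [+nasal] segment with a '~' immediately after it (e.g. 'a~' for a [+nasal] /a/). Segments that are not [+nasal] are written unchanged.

l x m~ l~ p e~ x o i x x i~ n~

From /m/ at 3 rightward: 4 /l/ → [+nasal]; 5 /p/ transparent; 6 /e/ → [+nasal]; 7 /x/ blocks.
From /m/ at 3 leftward: 2 /x/ blocks.
From /n/ at 13 rightward: word edge.
From /n/ at 13 leftward: 12 /i/ → [+nasal]; 11 /x/ blocks.
Targets with no active source: positions 1 8 9 stay [-nasal].
[+nasal] positions on the surface: 3 4 6 12 13.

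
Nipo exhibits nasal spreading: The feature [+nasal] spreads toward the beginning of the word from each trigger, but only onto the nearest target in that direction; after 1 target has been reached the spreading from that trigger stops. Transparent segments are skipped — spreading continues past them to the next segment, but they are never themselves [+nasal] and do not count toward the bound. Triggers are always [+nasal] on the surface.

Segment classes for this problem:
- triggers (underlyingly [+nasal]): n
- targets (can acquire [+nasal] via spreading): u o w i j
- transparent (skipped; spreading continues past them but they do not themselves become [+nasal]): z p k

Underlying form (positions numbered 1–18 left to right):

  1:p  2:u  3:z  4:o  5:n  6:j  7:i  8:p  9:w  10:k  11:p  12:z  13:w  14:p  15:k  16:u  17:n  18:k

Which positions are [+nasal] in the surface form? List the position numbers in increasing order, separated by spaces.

From /n/ at 5 leftward: 4 /o/ → [+nasal]; bound reached.
From /n/ at 17 leftward: 16 /u/ → [+nasal]; bound reached.
Targets with no active source: positions 2 6 7 9 13 stay [-nasal].

4 5 16 17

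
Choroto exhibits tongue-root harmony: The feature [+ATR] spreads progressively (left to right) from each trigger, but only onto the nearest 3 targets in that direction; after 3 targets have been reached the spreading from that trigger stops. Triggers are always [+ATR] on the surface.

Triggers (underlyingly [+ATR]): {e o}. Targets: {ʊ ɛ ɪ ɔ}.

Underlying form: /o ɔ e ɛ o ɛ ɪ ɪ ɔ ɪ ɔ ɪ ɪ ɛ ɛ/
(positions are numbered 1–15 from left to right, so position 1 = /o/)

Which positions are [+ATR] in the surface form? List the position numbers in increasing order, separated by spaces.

1 2 3 4 5 6 7 8

From /o/ at 1 rightward: 2 /ɔ/ → [+ATR]; 3 /e/ is itself a trigger — this domain ends here.
From /e/ at 3 rightward: 4 /ɛ/ → [+ATR]; 5 /o/ is itself a trigger — this domain ends here.
From /o/ at 5 rightward: 6 /ɛ/ → [+ATR]; 7 /ɪ/ → [+ATR]; 8 /ɪ/ → [+ATR]; bound reached.
Targets with no active source: positions 9 10 11 12 13 14 15 stay [-ATR].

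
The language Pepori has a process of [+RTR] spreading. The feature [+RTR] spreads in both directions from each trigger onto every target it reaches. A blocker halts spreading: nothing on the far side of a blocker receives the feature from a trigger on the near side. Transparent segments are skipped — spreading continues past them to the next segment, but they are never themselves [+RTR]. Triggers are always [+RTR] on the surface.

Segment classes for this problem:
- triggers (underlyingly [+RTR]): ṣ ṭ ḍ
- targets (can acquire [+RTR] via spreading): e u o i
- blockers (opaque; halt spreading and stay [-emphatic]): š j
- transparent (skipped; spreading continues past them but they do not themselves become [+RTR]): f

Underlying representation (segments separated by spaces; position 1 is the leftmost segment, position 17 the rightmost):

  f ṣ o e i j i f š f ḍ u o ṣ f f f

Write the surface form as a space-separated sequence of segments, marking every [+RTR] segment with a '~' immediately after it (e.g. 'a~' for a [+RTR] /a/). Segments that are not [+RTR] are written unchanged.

f ṣ~ o~ e~ i~ j i f š f ḍ~ u~ o~ ṣ~ f f f

From /ṣ/ at 2 rightward: 3 /o/ → [+RTR]; 4 /e/ → [+RTR]; 5 /i/ → [+RTR]; 6 /j/ blocks.
From /ṣ/ at 2 leftward: 1 /f/ transparent; word edge.
From /ḍ/ at 11 rightward: 12 /u/ → [+RTR]; 13 /o/ → [+RTR]; 14 /ṣ/ is itself a trigger — this domain ends here.
From /ḍ/ at 11 leftward: 10 /f/ transparent; 9 /š/ blocks.
From /ṣ/ at 14 rightward: 15 /f/ transparent; 16 /f/ transparent; 17 /f/ transparent; word edge.
From /ṣ/ at 14 leftward: 13 /o/ → [+RTR]; 12 /u/ → [+RTR]; 11 /ḍ/ is itself a trigger — this domain ends here.
Target with no active source: position 7 stays [-emphatic].
[+RTR] positions on the surface: 2 3 4 5 11 12 13 14.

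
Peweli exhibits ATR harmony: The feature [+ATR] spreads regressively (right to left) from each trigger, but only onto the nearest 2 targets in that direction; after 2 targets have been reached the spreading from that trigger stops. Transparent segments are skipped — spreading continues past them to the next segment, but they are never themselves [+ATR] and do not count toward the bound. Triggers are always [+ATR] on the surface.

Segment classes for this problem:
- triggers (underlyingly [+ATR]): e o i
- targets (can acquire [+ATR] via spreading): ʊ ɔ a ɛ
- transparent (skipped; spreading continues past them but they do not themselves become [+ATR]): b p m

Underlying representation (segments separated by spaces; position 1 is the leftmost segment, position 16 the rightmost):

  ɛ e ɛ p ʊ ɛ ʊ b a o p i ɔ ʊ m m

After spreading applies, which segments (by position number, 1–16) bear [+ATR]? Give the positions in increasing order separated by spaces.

From /e/ at 2 leftward: 1 /ɛ/ → [+ATR]; word edge.
From /o/ at 10 leftward: 9 /a/ → [+ATR]; 8 /b/ transparent; 7 /ʊ/ → [+ATR]; bound reached.
From /i/ at 12 leftward: 11 /p/ transparent; 10 /o/ is itself a trigger — this domain ends here.
Targets with no active source: positions 3 5 6 13 14 stay [-ATR].

1 2 7 9 10 12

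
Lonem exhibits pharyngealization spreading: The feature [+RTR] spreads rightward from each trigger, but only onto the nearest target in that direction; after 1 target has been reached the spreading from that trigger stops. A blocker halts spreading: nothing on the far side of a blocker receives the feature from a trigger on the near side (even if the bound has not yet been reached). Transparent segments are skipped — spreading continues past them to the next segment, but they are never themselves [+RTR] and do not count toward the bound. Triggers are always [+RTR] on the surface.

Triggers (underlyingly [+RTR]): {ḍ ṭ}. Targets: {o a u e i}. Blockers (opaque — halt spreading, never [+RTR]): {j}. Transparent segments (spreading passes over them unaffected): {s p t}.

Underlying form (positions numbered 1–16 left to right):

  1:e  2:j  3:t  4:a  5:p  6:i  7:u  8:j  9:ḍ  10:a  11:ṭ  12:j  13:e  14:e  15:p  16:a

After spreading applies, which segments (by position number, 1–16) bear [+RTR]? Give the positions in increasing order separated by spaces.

From /ḍ/ at 9 rightward: 10 /a/ → [+RTR]; bound reached.
From /ṭ/ at 11 rightward: 12 /j/ blocks.
Targets with no active source: positions 1 4 6 7 13 14 16 stay [-emphatic].

9 10 11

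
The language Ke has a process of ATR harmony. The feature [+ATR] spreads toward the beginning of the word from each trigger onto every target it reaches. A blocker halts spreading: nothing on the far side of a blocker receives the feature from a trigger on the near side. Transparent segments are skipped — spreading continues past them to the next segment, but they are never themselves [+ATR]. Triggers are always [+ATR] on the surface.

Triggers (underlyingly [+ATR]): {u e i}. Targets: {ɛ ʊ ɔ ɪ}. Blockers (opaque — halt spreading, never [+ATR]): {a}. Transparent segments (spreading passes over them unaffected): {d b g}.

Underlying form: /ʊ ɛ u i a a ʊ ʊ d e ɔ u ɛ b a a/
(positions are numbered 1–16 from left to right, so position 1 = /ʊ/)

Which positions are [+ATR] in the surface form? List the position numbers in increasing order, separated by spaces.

1 2 3 4 7 8 10 11 12

From /u/ at 3 leftward: 2 /ɛ/ → [+ATR]; 1 /ʊ/ → [+ATR]; word edge.
From /i/ at 4 leftward: 3 /u/ is itself a trigger — this domain ends here.
From /e/ at 10 leftward: 9 /d/ transparent; 8 /ʊ/ → [+ATR]; 7 /ʊ/ → [+ATR]; 6 /a/ blocks.
From /u/ at 12 leftward: 11 /ɔ/ → [+ATR]; 10 /e/ is itself a trigger — this domain ends here.
Target with no active source: position 13 stays [-ATR].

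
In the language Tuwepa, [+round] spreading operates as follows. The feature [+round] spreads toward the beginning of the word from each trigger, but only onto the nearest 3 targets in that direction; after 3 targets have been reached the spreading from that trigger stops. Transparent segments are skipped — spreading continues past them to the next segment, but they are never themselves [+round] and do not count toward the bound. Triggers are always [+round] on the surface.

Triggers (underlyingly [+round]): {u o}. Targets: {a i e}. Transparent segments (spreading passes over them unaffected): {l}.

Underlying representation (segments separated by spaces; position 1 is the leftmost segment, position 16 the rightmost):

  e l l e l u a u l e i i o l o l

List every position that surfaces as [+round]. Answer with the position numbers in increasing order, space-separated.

1 4 6 7 8 10 11 12 13 15

From /u/ at 6 leftward: 5 /l/ transparent; 4 /e/ → [+round]; 3 /l/ transparent; 2 /l/ transparent; 1 /e/ → [+round]; word edge.
From /u/ at 8 leftward: 7 /a/ → [+round]; 6 /u/ is itself a trigger — this domain ends here.
From /o/ at 13 leftward: 12 /i/ → [+round]; 11 /i/ → [+round]; 10 /e/ → [+round]; bound reached.
From /o/ at 15 leftward: 14 /l/ transparent; 13 /o/ is itself a trigger — this domain ends here.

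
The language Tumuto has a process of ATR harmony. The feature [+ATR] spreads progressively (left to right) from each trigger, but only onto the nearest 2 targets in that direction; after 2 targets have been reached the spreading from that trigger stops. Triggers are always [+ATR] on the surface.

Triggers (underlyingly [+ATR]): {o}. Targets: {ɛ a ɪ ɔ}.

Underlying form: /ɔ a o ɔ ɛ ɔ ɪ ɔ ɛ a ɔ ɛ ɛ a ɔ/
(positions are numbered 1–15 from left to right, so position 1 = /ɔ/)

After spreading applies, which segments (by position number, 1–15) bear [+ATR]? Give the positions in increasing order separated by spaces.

3 4 5

From /o/ at 3 rightward: 4 /ɔ/ → [+ATR]; 5 /ɛ/ → [+ATR]; bound reached.
Targets with no active source: positions 1 2 6 7 8 9 10 11 12 13 14 15 stay [-ATR].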